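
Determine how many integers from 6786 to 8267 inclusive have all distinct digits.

777

The integers in [6786, 8267] that have all distinct digits: 6789, 6790, 6791, 6792, 6793, 6794, …, 8265, 8267.
777 qualify.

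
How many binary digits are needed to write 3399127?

3399127 in base 2 is 1100111101110111010111, which has 22 digits.

22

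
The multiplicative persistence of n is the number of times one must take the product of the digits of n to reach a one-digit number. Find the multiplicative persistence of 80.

1

80 → 0 (1 step)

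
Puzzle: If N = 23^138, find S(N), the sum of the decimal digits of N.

829

23^138 = 82878402322637064441013769531732226717266263344430446197869699333463462400214936280736987904968858660043521476028628685939862214148356415140310728859130365360511355853918161919099315673169
Sum of its 188 digits: 829.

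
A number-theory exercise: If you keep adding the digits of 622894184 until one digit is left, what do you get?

8

6+2+2+8+9+4+1+8+4 = 44
4+4 = 8
(Equivalently, 622894184 mod 9 = 8.)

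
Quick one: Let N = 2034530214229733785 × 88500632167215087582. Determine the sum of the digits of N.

2034530214229733785 × 88500632167215087582 = 180057210122630981124902277527319357870
Sum of its 39 digits: 147.

147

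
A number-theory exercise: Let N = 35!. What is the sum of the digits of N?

35! = 10333147966386144929666651337523200000000
Sum of its 41 digits: 144.

144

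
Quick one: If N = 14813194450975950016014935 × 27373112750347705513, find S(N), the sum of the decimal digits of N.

14813194450975950016014935 × 27373112750347705513 = 405483241899389656702486467489902081189836655
Sum of its 45 digits: 230.

230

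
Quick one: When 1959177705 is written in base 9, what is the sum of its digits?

1959177705 in base 9 is 5045475506.
Digit sum: 5+0+4+5+4+7+5+5+0+6 = 41.

41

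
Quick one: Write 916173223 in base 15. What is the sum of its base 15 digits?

916173223 in base 15 is 55673AED.
Digit sum: 5+5+6+7+3+10+14+13 = 63.

63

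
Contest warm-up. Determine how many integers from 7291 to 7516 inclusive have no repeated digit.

The integers in [7291, 7516] that have no repeated digit: 7291, 7293, 7294, 7295, 7296, 7298, …, 7514, 7516.
130 qualify.

130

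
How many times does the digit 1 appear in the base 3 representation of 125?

3

125 in base 3 is 11122.
The digit 1 appears 3 times.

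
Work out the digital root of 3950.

8

3+9+5+0 = 17
1+7 = 8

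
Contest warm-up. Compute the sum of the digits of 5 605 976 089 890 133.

5+6+0+5+9+7+6+0+8+9+8+9+0+1+3+3 = 79

79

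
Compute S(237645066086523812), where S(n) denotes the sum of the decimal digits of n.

74

2+3+7+6+4+5+0+6+6+0+8+6+5+2+3+8+1+2 = 74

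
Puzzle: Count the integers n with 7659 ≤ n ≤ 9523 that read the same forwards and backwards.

19

The integers in [7659, 9523] that read the same forwards and backwards: 7667, 7777, 7887, 7997, 8008, 8118, …, 9339, 9449.
19 qualify.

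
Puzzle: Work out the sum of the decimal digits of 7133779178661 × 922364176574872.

138

7133779178661 × 922364176574872 = 6579942357992619952331206392
Sum of its 28 digits: 138.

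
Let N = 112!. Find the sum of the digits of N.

765

112! = 197450685722107402353682037275992488341277868034975337796656295094902858969771811440894224355027779366597957338237853638272334919686385621811850780464277094400000000000000000000000000
Sum of its 183 digits: 765.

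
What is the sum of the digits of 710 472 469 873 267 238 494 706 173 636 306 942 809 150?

7+1+0+4+7+2+4+6+9+8+7+3+2+6+7+2+3+8+4+9+4+7+0+6+1+7+3+6+3+6+3+0+6+9+4+2+8+0+9+1+5+0 = 189

189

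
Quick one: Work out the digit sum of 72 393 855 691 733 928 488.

110

7+2+3+9+3+8+5+5+6+9+1+7+3+3+9+2+8+4+8+8 = 110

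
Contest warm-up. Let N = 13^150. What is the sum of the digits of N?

721

13^150 = 123453340530815451470995619872246159541747502936439120273982209794502470089921473302254057771904849444203707893266144028784240903003373883225650848840283895455448640249
Sum of its 168 digits: 721.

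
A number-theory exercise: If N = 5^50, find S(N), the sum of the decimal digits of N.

151

5^50 = 88817841970012523233890533447265625
Sum of its 35 digits: 151.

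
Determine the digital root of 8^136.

1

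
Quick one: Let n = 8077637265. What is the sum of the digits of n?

8+0+7+7+6+3+7+2+6+5 = 51

51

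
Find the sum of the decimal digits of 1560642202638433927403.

80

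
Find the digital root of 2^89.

5

The digital root of n equals n mod 9 (or 9 when 9 | n), so we need 2^89 mod 9.
2^89 ≡ 5 (mod 9), so the digital root is 5.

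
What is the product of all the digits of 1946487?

48384

1×9×4×6×4×8×7 = 48384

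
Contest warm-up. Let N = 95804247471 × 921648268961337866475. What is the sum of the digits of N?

95804247471 × 921648268961337866475 = 88297818840790781091014054434725
Sum of its 32 digits: 144.

144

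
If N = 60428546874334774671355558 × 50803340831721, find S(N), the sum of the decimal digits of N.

189

60428546874334774671355558 × 50803340831721 = 3069972062822458266320857798398236055318
Sum of its 40 digits: 189.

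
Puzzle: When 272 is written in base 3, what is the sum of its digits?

4

272 in base 3 is 101002.
Digit sum: 1+0+1+0+0+2 = 4.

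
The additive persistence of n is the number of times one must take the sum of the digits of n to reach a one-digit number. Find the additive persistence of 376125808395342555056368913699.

3

376125808395342555056368913699 → 146 → 11 → 2 (3 steps)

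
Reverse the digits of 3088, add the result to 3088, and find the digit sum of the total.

20

Reversal of 3088 is 8803; 3088 + 8803 = 11891.
Digit sum of 11891: 1+1+8+9+1 = 20.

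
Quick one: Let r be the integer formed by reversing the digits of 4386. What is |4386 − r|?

2448

Reverse of 4386 is 6834.
|4386 − 6834| = 2448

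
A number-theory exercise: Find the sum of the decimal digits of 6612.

15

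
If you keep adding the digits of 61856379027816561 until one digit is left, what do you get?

6+1+8+5+6+3+7+9+0+2+7+8+1+6+5+6+1 = 81
8+1 = 9

9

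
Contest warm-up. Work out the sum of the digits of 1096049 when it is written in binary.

1096049 in base 2 is 100001011100101110001.
Digit sum: 1+0+0+0+0+1+0+1+1+1+0+0+1+0+1+1+1+0+0+0+1 = 10.

10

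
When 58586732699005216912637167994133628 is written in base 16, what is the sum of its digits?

58586732699005216912637167994133628 in base 16 is B488C87217191D88458964F9BDC7C.
Digit sum: 11+4+8+8+12+8+7+2+1+7+1+9+1+13+8+8+4+5+8+9+6+4+15+9+11+13+12+7+12 = 223.

223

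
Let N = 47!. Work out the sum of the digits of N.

47! = 258623241511168180642964355153611979969197632389120000000000
Sum of its 60 digits: 225.

225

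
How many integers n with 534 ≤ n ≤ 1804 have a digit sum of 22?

The integers in [534, 1804] that have a digit sum of 22: 589, 598, 679, 688, 697, 769, …, 1786, 1795.
35 qualify.

35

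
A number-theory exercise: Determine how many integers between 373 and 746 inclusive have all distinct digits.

275

The integers in [373, 746] that have all distinct digits: 374, 375, 376, 378, 379, 380, …, 745, 746.
275 qualify.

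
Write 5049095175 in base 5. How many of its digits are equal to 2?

4

5049095175 in base 5 is 40320032021200.
The digit 2 appears 4 times.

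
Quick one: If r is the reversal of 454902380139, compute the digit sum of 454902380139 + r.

78

Reversal of 454902380139 is 931083209454; 454902380139 + 931083209454 = 1385985589593.
Digit sum of 1385985589593: 1+3+8+5+9+8+5+5+8+9+5+9+3 = 78.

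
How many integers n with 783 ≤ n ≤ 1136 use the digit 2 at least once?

The integers in [783, 1136] that use the digit 2 at least once: 792, 802, 812, 820, 821, 822, …, 1129, 1132.
71 qualify.

71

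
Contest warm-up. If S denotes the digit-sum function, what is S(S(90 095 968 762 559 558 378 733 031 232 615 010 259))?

First digit sum: 169.
1+6+9 = 16.

16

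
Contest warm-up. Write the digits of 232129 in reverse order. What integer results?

921232

Reversing 232129 gives 921232.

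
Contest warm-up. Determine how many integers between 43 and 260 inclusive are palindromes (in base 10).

The integers in [43, 260] that are palindromes (in base 10): 44, 55, 66, 77, 88, 99, …, 242, 252.
22 qualify.

22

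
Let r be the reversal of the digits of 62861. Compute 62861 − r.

46035

Reverse of 62861 is 16826.
62861 − 16826 = 46035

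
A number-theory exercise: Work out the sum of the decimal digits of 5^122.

5^122 = 18807909613156600127499784595555930845098648908353400344140027300454676151275634765625
Sum of its 86 digits: 376.

376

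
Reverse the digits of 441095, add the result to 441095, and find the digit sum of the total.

19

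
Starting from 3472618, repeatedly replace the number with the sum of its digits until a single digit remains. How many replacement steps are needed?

2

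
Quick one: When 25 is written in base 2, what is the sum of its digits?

3

25 in base 2 is 11001.
Digit sum: 1+1+0+0+1 = 3.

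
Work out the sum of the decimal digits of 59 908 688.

53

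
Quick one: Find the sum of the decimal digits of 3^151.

3^151 = 1109965455105380918774102347355089932559419301169168921445553215905244747
Sum of its 73 digits: 315.

315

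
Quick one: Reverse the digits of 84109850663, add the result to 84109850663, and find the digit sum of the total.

Reversal of 84109850663 is 36605890148; 84109850663 + 36605890148 = 120715740811.
Digit sum of 120715740811: 1+2+0+7+1+5+7+4+0+8+1+1 = 37.

37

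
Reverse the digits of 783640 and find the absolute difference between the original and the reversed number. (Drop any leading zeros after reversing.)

737253

Reverse of 783640 is 46387.
|783640 − 46387| = 737253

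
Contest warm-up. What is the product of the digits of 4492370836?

0

4×4×9×2×3×7×0×8×3×6 = 0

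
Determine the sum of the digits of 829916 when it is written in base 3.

829916 in base 3 is 1120011102122.
Digit sum: 1+1+2+0+0+1+1+1+0+2+1+2+2 = 14.

14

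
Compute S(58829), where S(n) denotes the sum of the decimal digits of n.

32

5+8+8+2+9 = 32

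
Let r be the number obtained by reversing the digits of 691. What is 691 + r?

887

Reverse of 691 is 196.
691 + 196 = 887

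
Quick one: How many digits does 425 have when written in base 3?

425 in base 3 is 120202, which has 6 digits.

6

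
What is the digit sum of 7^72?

271

7^72 = 7031676478883553279994550741476882515263791803223057265323201
Sum of its 61 digits: 271.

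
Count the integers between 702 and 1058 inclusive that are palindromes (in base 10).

The integers in [702, 1058] that are palindromes (in base 10): 707, 717, 727, 737, 747, 757, …, 999, 1001.
31 qualify.

31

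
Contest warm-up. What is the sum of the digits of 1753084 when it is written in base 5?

24

1753084 in base 5 is 422044314.
Digit sum: 4+2+2+0+4+4+3+1+4 = 24.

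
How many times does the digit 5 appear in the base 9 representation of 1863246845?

1

1863246845 in base 9 is 4725022142.
The digit 5 appears 1 time.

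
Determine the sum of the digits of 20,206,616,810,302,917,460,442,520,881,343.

108

2+0+2+0+6+6+1+6+8+1+0+3+0+2+9+1+7+4+6+0+4+4+2+5+2+0+8+8+1+3+4+3 = 108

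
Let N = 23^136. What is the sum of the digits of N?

850

23^136 = 156669947679843222005697106865278311374794448666220125137749904222048133081691751003283531011283286691953726797785687497050779232794624603289812341888715246428187818249372706841397572161
Sum of its 186 digits: 850.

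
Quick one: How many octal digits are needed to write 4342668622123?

14

4342668622123 in base 8 is 77143316074453, which has 14 digits.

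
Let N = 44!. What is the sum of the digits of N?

44! = 2658271574788448768043625811014615890319638528000000000
Sum of its 55 digits: 216.

216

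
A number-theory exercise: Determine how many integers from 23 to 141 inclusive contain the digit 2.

27

The integers in [23, 141] that contain the digit 2: 23, 24, 25, 26, 27, 28, …, 129, 132.
27 qualify.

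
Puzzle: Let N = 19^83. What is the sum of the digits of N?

505

19^83 = 13694585098795051015573767467175826215309578754118269560782501486876937874230165483164062342194313549688459
Sum of its 107 digits: 505.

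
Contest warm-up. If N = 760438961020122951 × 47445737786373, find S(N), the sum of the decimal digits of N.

135

760438961020122951 × 47445737786373 = 36079587547102672335087032346723
Sum of its 32 digits: 135.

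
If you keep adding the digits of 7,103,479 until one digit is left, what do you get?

7+1+0+3+4+7+9 = 31
3+1 = 4

4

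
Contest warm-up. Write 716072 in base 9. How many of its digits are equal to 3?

2

716072 in base 9 is 1311235.
The digit 3 appears 2 times.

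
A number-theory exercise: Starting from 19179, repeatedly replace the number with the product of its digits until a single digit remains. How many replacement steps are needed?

3

19179 → 567 → 210 → 0 (3 steps)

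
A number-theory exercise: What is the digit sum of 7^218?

832

7^218 = 17036199732716516435604150035499303369543905376372645552843821520365466514648424538308894169264558219481834875287897870079560846802179141437300455448402596336434323635444629340595790449
Sum of its 185 digits: 832.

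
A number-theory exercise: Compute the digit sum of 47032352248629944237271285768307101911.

4+7+0+3+2+3+5+2+2+4+8+6+2+9+9+4+4+2+3+7+2+7+1+2+8+5+7+6+8+3+0+7+1+0+1+9+1+1 = 155

155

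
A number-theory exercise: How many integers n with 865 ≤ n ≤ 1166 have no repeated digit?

147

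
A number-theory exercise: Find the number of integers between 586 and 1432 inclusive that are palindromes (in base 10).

The integers in [586, 1432] that are palindromes (in base 10): 595, 606, 616, 626, 636, 646, …, 1221, 1331.
45 qualify.

45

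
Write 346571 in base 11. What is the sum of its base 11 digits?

21

346571 in base 11 is 217425.
Digit sum: 2+1+7+4+2+5 = 21.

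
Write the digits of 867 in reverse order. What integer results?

Reversing 867 gives 768.

768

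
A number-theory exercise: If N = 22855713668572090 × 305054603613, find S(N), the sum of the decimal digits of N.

135

22855713668572090 × 305054603613 = 6972240673458484970664961170
Sum of its 28 digits: 135.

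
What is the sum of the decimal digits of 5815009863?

45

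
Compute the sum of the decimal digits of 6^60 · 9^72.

549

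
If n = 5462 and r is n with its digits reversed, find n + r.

Reverse of 5462 is 2645.
5462 + 2645 = 8107

8107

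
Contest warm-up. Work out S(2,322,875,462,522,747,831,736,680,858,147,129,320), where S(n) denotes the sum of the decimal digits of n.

160

2+3+2+2+8+7+5+4+6+2+5+2+2+7+4+7+8+3+1+7+3+6+6+8+0+8+5+8+1+4+7+1+2+9+3+2+0 = 160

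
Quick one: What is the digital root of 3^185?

9

The digital root of n equals n mod 9 (or 9 when 9 | n), so we need 3^185 mod 9.
3^185 ≡ 0 (mod 9), so the digital root is 9.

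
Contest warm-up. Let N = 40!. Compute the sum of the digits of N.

40! = 815915283247897734345611269596115894272000000000
Sum of its 48 digits: 189.

189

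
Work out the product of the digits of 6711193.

1134

6×7×1×1×1×9×3 = 1134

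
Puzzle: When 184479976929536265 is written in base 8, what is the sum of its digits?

184479976929536265 in base 8 is 12173170770503524411.
Digit sum: 1+2+1+7+3+1+7+0+7+7+0+5+0+3+5+2+4+4+1+1 = 61.

61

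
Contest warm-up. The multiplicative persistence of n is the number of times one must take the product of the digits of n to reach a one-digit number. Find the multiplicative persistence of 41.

1

41 → 4 (1 step)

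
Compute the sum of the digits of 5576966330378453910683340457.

130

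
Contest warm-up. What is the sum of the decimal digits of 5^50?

151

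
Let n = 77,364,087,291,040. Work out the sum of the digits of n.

58

7+7+3+6+4+0+8+7+2+9+1+0+4+0 = 58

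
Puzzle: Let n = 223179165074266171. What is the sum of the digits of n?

70

2+2+3+1+7+9+1+6+5+0+7+4+2+6+6+1+7+1 = 70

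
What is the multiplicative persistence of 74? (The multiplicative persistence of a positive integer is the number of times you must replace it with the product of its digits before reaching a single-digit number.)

3

74 → 28 → 16 → 6 (3 steps)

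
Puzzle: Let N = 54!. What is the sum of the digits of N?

261

54! = 230843697339241380472092742683027581083278564571807941132288000000000000
Sum of its 72 digits: 261.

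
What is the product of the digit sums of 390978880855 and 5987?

S(390978880855) = 3+9+0+9+7+8+8+8+0+8+5+5 = 70.
S(5987) = 5+9+8+7 = 29.
70 · 29 = 2030.

2030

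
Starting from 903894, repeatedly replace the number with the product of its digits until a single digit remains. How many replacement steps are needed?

1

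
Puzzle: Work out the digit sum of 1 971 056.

29

1+9+7+1+0+5+6 = 29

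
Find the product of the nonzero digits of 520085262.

9600

5×2×8×5×2×6×2 = 9600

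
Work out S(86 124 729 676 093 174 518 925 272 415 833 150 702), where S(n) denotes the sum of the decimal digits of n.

162

8+6+1+2+4+7+2+9+6+7+6+0+9+3+1+7+4+5+1+8+9+2+5+2+7+2+4+1+5+8+3+3+1+5+0+7+0+2 = 162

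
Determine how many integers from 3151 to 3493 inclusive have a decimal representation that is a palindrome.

3

The integers in [3151, 3493] that have a decimal representation that is a palindrome: 3223, 3333, 3443.
3 qualify.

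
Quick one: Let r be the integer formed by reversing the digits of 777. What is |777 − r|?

Reverse of 777 is 777.
|777 − 777| = 0

0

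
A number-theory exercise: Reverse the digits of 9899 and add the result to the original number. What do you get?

Reverse of 9899 is 9989.
9899 + 9989 = 19888

19888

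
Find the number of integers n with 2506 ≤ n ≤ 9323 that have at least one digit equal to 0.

1865

The integers in [2506, 9323] that have at least one digit equal to 0: 2506, 2507, 2508, 2509, 2510, 2520, …, 9310, 9320.
1865 qualify.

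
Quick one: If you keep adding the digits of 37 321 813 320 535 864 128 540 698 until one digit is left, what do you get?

8

3+7+3+2+1+8+1+3+3+2+0+5+3+5+8+6+4+1+2+8+5+4+0+6+9+8 = 107
1+0+7 = 8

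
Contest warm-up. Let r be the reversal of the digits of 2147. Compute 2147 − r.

Reverse of 2147 is 7412.
2147 − 7412 = -5265

-5265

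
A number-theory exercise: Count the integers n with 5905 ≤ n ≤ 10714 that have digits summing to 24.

The integers in [5905, 10714] that have digits summing to 24: 5919, 5928, 5937, 5946, 5955, 5964, …, 10689, 10698.
272 qualify.

272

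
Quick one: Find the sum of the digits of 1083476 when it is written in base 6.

16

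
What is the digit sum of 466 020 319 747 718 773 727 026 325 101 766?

4+6+6+0+2+0+3+1+9+7+4+7+7+1+8+7+7+3+7+2+7+0+2+6+3+2+5+1+0+1+7+6+6 = 137

137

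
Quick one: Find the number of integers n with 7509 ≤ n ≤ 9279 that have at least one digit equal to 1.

501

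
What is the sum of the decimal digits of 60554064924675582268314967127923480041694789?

6+0+5+5+4+0+6+4+9+2+4+6+7+5+5+8+2+2+6+8+3+1+4+9+6+7+1+2+7+9+2+3+4+8+0+0+4+1+6+9+4+7+8+9 = 208

208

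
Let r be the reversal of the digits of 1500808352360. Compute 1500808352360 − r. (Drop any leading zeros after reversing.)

Reverse of 1500808352360 is 632538080051.
1500808352360 − 632538080051 = 868270272309

868270272309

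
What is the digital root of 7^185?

The digital root of n equals n mod 9 (or 9 when 9 | n), so we need 7^185 mod 9.
7^185 ≡ 4 (mod 9), so the digital root is 4.

4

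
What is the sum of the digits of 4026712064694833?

4+0+2+6+7+1+2+0+6+4+6+9+4+8+3+3 = 65

65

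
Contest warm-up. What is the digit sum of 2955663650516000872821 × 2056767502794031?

168

2955663650516000872821 × 2056767502794031 = 6079112945570884690304738552188931451
Sum of its 37 digits: 168.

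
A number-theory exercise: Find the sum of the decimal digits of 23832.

18

2+3+8+3+2 = 18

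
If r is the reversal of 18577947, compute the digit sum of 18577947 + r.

Reversal of 18577947 is 74977581; 18577947 + 74977581 = 93555528.
Digit sum of 93555528: 9+3+5+5+5+5+2+8 = 42.

42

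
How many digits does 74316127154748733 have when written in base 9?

18

74316127154748733 in base 9 is 440847511023512321, which has 18 digits.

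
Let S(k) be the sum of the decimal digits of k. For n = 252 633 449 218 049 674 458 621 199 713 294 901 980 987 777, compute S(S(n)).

First digit sum: 222.
2+2+2 = 6.

6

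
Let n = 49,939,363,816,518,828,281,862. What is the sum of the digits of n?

120

4+9+9+3+9+3+6+3+8+1+6+5+1+8+8+2+8+2+8+1+8+6+2 = 120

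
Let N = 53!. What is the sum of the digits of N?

279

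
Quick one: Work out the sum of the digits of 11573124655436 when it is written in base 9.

68

11573124655436 in base 9 is 44871227722778.
Digit sum: 4+4+8+7+1+2+2+7+7+2+2+7+7+8 = 68.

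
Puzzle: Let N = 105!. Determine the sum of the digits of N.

648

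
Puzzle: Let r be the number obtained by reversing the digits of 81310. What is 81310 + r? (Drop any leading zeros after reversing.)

Reverse of 81310 is 1318.
81310 + 1318 = 82628

82628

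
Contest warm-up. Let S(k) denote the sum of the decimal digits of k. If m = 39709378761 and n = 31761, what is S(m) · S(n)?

1080

S(39709378761) = 3+9+7+0+9+3+7+8+7+6+1 = 60.
S(31761) = 3+1+7+6+1 = 18.
60 · 18 = 1080.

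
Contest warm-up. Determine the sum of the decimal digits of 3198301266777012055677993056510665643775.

180

3+1+9+8+3+0+1+2+6+6+7+7+7+0+1+2+0+5+5+6+7+7+9+9+3+0+5+6+5+1+0+6+6+5+6+4+3+7+7+5 = 180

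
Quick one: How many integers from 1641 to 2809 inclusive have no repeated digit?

601

The integers in [1641, 2809] that have no repeated digit: 1642, 1643, 1645, 1647, 1648, 1649, …, 2807, 2809.
601 qualify.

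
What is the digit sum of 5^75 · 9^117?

792

5^75 · 9^117 = 117252990913688640262188939879967150071678704540379315534676516304036798483997102617018596534076780213573808849979886097876675965512305310767260380089282989501953125
Sum of its 165 digits: 792.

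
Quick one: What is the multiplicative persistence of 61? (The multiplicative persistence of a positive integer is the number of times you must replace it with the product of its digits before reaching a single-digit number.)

61 → 6 (1 step)

1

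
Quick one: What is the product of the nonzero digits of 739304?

2268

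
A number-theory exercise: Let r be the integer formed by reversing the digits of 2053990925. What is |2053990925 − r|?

3237002577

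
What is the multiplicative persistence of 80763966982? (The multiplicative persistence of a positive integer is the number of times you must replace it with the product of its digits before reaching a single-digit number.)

1

80763966982 → 0 (1 step)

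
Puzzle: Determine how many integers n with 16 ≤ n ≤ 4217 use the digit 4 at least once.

The integers in [16, 4217] that use the digit 4 at least once: 24, 34, 40, 41, 42, 43, …, 4216, 4217.
1300 qualify.

1300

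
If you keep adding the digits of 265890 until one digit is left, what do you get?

3

2+6+5+8+9+0 = 30
3+0 = 3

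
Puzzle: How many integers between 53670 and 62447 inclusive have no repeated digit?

2640

The integers in [53670, 62447] that have no repeated digit: 53670, 53671, 53672, 53674, 53678, 53679, …, 62438, 62439.
2640 qualify.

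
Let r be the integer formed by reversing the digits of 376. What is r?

Reversing 376 gives 673.

673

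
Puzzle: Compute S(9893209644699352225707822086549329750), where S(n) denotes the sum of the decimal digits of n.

9+8+9+3+2+0+9+6+4+4+6+9+9+3+5+2+2+2+5+7+0+7+8+2+2+0+8+6+5+4+9+3+2+9+7+5+0 = 181

181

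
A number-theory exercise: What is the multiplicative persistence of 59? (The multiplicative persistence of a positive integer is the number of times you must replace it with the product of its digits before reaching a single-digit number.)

59 → 45 → 20 → 0 (3 steps)

3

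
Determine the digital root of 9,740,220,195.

3

9+7+4+0+2+2+0+1+9+5 = 39
3+9 = 12
1+2 = 3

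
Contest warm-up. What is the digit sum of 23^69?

23^69 = 9103757593578437567350063530651961606674351707875801049359009935355516866292767865363891254263
Sum of its 94 digits: 440.

440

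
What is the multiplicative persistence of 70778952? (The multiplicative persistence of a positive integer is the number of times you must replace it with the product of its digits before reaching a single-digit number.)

1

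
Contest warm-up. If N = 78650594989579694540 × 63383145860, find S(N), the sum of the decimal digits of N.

103

78650594989579694540 × 63383145860 = 4985122134200314959123065604400
Sum of its 31 digits: 103.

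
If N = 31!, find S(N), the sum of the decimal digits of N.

31! = 8222838654177922817725562880000000
Sum of its 34 digits: 135.

135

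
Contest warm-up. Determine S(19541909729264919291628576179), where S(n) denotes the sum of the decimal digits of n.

150

1+9+5+4+1+9+0+9+7+2+9+2+6+4+9+1+9+2+9+1+6+2+8+5+7+6+1+7+9 = 150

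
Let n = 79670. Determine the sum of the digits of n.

29

7+9+6+7+0 = 29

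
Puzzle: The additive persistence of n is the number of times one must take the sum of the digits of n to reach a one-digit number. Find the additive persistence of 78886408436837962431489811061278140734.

3

78886408436837962431489811061278140734 → 179 → 17 → 8 (3 steps)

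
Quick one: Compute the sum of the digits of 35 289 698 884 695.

3+5+2+8+9+6+9+8+8+8+4+6+9+5 = 90

90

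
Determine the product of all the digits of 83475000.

0

8×3×4×7×5×0×0×0 = 0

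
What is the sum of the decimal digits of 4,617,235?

4+6+1+7+2+3+5 = 28

28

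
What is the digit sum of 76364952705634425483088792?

7+6+3+6+4+9+5+2+7+0+5+6+3+4+4+2+5+4+8+3+0+8+8+7+9+2 = 127

127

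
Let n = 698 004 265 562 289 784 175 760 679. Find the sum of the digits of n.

139

6+9+8+0+0+4+2+6+5+5+6+2+2+8+9+7+8+4+1+7+5+7+6+0+6+7+9 = 139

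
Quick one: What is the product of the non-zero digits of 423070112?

336

4×2×3×7×1×1×2 = 336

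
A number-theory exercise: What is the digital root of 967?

9+6+7 = 22
2+2 = 4

4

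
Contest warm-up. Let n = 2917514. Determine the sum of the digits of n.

29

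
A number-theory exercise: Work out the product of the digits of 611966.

6×1×1×9×6×6 = 1944

1944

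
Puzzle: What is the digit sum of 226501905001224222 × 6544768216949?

135

226501905001224222 × 6544768216949 = 1482402468930414037081089738678
Sum of its 31 digits: 135.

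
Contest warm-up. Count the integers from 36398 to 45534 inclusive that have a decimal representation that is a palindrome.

91

The integers in [36398, 45534] that have a decimal representation that is a palindrome: 36463, 36563, 36663, 36763, 36863, 36963, …, 45354, 45454.
91 qualify.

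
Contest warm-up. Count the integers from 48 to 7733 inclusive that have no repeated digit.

4111

The integers in [48, 7733] that have no repeated digit: 48, 49, 50, 51, 52, 53, …, 7695, 7698.
4111 qualify.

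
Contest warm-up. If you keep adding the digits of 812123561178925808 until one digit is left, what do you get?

5

8+1+2+1+2+3+5+6+1+1+7+8+9+2+5+8+0+8 = 77
7+7 = 14
1+4 = 5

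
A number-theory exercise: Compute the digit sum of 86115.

8+6+1+1+5 = 21

21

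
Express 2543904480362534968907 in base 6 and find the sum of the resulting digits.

57

2543904480362534968907 in base 6 is 2252512210051034410101313215.
Digit sum: 2+2+5+2+5+1+2+2+1+0+0+5+1+0+3+4+4+1+0+1+0+1+3+1+3+2+1+5 = 57.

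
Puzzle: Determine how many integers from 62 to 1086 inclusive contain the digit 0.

261

The integers in [62, 1086] that contain the digit 0: 70, 80, 90, 100, 101, 102, …, 1085, 1086.
261 qualify.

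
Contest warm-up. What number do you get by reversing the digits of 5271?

1725

Reversing 5271 gives 1725.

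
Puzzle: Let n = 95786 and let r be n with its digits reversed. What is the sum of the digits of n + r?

25

Reversal of 95786 is 68759; 95786 + 68759 = 164545.
Digit sum of 164545: 1+6+4+5+4+5 = 25.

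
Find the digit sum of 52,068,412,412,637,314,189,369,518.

5+2+0+6+8+4+1+2+4+1+2+6+3+7+3+1+4+1+8+9+3+6+9+5+1+8 = 109

109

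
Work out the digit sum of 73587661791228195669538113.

129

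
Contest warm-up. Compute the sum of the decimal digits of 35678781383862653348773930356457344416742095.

212

3+5+6+7+8+7+8+1+3+8+3+8+6+2+6+5+3+3+4+8+7+7+3+9+3+0+3+5+6+4+5+7+3+4+4+4+1+6+7+4+2+0+9+5 = 212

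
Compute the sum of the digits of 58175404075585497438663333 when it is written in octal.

93

58175404075585497438663333 in base 8 is 30037075745450503473014131245.
Digit sum: 3+0+0+3+7+0+7+5+7+4+5+4+5+0+5+0+3+4+7+3+0+1+4+1+3+1+2+4+5 = 93.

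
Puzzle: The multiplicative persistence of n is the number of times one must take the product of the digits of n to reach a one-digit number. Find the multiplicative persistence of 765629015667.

1

765629015667 → 0 (1 step)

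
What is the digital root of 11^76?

The digital root of n equals n mod 9 (or 9 when 9 | n), so we need 11^76 mod 9.
11^76 ≡ 7 (mod 9), so the digital root is 7.

7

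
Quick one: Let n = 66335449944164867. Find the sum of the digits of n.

6+6+3+3+5+4+4+9+9+4+4+1+6+4+8+6+7 = 89

89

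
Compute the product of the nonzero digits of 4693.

4×6×9×3 = 648

648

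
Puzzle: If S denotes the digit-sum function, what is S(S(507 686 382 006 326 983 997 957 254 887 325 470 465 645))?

6

First digit sum: 213.
2+1+3 = 6.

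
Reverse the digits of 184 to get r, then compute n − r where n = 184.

-297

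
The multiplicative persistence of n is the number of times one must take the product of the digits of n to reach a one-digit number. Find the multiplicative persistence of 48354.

2

48354 → 1920 → 0 (2 steps)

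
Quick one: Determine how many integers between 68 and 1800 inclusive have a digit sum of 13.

136

The integers in [68, 1800] that have a digit sum of 13: 76, 85, 94, 139, 148, 157, …, 1741, 1750.
136 qualify.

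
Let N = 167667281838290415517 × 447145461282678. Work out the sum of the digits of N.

167667281838290415517 × 447145461282678 = 74971664079595147193714776414514526
Sum of its 35 digits: 168.

168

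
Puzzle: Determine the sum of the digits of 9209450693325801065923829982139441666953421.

193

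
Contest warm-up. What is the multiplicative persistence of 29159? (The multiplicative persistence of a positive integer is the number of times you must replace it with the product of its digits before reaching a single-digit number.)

2

29159 → 810 → 0 (2 steps)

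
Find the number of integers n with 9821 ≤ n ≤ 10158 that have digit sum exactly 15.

The integers in [9821, 10158] that have digit sum exactly 15: 10059, 10068, 10077, 10086, 10095, 10149, 10158.
7 qualify.

7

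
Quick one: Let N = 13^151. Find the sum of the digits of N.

697

13^151 = 1604893426900600869122943058339200074042717538173708563561768727328532111168979152929302751034763042774648202612459872374195131739043860481933461034923690640920832323237
Sum of its 169 digits: 697.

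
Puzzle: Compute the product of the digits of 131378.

504

1×3×1×3×7×8 = 504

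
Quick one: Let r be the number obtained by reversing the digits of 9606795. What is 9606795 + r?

Reverse of 9606795 is 5976069.
9606795 + 5976069 = 15582864

15582864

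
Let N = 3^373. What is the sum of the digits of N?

3^373 = 9251837803588658679892402442845879826591049875029300659612065023366105770384324649623739581619451655690951435833534331970154564142646532047842476617575784518868919885364970735923
Sum of its 178 digits: 846.

846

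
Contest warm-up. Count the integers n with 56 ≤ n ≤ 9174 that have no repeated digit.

4822

The integers in [56, 9174] that have no repeated digit: 56, 57, 58, 59, 60, 61, …, 9173, 9174.
4822 qualify.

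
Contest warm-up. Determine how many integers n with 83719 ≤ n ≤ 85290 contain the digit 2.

The integers in [83719, 85290] that contain the digit 2: 83720, 83721, 83722, 83723, 83724, 83725, …, 85289, 85290.
455 qualify.

455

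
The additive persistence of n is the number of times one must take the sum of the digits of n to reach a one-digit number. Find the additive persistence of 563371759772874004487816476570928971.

563371759772874004487816476570928971 → 184 → 13 → 4 (3 steps)

3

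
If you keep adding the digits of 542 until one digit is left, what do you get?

2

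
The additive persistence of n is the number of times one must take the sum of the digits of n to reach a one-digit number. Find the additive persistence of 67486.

2

67486 → 31 → 4 (2 steps)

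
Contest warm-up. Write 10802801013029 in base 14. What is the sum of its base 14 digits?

77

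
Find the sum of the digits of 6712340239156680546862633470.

117

6+7+1+2+3+4+0+2+3+9+1+5+6+6+8+0+5+4+6+8+6+2+6+3+3+4+7+0 = 117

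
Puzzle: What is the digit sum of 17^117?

17^117 = 917326207544770037087022879737265899616717956020646972867917933945514265458822199400068265195721466033755428917968662800632078450845053225380177
Sum of its 144 digits: 665.

665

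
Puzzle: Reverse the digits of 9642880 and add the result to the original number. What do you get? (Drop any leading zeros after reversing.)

Reverse of 9642880 is 882469.
9642880 + 882469 = 10525349

10525349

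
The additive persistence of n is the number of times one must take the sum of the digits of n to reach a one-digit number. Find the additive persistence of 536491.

3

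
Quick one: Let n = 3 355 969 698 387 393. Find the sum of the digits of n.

3+3+5+5+9+6+9+6+9+8+3+8+7+3+9+3 = 96

96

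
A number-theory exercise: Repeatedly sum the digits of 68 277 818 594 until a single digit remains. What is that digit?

2

6+8+2+7+7+8+1+8+5+9+4 = 65
6+5 = 11
1+1 = 2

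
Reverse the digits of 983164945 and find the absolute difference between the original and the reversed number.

Reverse of 983164945 is 549461389.
|983164945 − 549461389| = 433703556

433703556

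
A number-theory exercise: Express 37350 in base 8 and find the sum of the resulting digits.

37350 in base 8 is 110746.
Digit sum: 1+1+0+7+4+6 = 19.

19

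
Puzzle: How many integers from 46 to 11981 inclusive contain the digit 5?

3974

The integers in [46, 11981] that contain the digit 5: 50, 51, 52, 53, 54, 55, …, 11965, 11975.
3974 qualify.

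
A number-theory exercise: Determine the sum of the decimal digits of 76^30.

280

76^30 = 265709919867685594851732658691842953382258130662117605376
Sum of its 57 digits: 280.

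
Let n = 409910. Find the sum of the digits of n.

4+0+9+9+1+0 = 23

23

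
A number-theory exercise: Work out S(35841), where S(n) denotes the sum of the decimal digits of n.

3+5+8+4+1 = 21

21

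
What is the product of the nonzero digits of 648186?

6×4×8×1×8×6 = 9216

9216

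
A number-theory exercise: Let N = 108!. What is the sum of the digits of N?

666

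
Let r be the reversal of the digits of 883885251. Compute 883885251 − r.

731296863

Reverse of 883885251 is 152588388.
883885251 − 152588388 = 731296863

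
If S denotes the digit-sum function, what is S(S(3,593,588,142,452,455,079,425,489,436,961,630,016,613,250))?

12

First digit sum: 183.
1+8+3 = 12.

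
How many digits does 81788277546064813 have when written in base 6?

22

81788277546064813 in base 6 is 3421153052000410241221, which has 22 digits.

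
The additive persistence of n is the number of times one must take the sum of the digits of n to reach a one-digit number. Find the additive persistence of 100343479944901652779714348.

100343479944901652779714348 → 121 → 4 (2 steps)

2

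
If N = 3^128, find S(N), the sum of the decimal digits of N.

3^128 = 11790184577738583171520872861412518665678211592275841109096961
Sum of its 62 digits: 279.

279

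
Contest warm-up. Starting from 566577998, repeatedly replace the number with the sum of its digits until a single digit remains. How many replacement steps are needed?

566577998 → 62 → 8 (2 steps)

2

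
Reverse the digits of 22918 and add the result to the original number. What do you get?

Reverse of 22918 is 81922.
22918 + 81922 = 104840

104840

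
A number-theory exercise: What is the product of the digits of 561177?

5×6×1×1×7×7 = 1470

1470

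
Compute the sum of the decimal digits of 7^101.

7^101 = 22641335567373305939412534383701517676000422392332377806537267319741840217458496420007
Sum of its 86 digits: 346.

346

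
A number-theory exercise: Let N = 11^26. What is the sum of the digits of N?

112

11^26 = 1191817653772720942460132761
Sum of its 28 digits: 112.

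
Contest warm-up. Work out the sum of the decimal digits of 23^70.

23^70 = 209386424652304064049051461204995116953510089281143424135257228513176887924733660903369498848049
Sum of its 96 digits: 409.

409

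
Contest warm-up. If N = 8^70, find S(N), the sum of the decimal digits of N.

8^70 = 1645504557321206042154969182557350504982735865633579863348609024
Sum of its 64 digits: 280.

280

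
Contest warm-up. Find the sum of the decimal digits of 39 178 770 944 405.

3+9+1+7+8+7+7+0+9+4+4+4+0+5 = 68

68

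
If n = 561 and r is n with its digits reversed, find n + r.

726

Reverse of 561 is 165.
561 + 165 = 726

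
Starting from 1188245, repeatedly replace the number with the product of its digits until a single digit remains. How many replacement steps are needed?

1188245 → 2560 → 0 (2 steps)

2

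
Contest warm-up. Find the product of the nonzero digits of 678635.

30240

6×7×8×6×3×5 = 30240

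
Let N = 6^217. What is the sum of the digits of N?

6^217 = 7224725205889410649212540341143700420020396160744719346148727326870123334263820738224512851407547149623920737629697012475969154152959371374689816692007936300343137140736
Sum of its 169 digits: 693.

693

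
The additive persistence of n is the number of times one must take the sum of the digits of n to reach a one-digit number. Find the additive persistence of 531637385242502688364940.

2

531637385242502688364940 → 104 → 5 (2 steps)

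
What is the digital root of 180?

9

1+8+0 = 9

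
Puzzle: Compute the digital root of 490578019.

7

4+9+0+5+7+8+0+1+9 = 43
4+3 = 7
(Equivalently, 490578019 mod 9 = 7.)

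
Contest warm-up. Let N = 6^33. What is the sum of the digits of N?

126

6^33 = 47751966659678405306351616
Sum of its 26 digits: 126.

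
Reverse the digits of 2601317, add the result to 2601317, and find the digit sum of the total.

40

Reversal of 2601317 is 7131062; 2601317 + 7131062 = 9732379.
Digit sum of 9732379: 9+7+3+2+3+7+9 = 40.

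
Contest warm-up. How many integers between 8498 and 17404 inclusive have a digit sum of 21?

554

The integers in [8498, 17404] that have a digit sum of 21: 8508, 8517, 8526, 8535, 8544, 8553, …, 17382, 17391.
554 qualify.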